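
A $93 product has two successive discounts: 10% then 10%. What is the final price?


First discount:
10% of $93 = $9.30
Price after first discount:
$93 - $9.30 = $83.70
Second discount:
10% of $83.70 = $8.37
Final price:
$83.70 - $8.37 = $75.33

$75.33


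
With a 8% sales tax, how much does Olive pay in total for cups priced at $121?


Calculate the tax:
8% of $121 = $9.68
Add tax to price:
$121 + $9.68 = $130.68

$130.68


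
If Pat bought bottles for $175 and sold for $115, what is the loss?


Selling price = $115
Cost price = $175
Loss = cost price - selling price:
Loss = $175 - $115 = $60

$60


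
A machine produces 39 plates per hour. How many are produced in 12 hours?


Production rate: 39 plates per hour
Time: 12 hours
Total: 39 x 12 = 468 plates

468 plates


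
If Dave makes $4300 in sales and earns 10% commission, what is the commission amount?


Convert rate to decimal:
10% = 0.1
Multiply by sales:
$4300 x 0.1 = $430

$430


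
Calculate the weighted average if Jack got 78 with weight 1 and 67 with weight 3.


Weighted sum:
1 x 78 + 3 x 67 = 279
Total weight:
1 + 3 = 4
Weighted average:
279 / 4 = 69.75

69.75


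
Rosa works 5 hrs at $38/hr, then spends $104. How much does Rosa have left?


Calculate earnings:
5 x $38 = $190
Subtract spending:
$190 - $104 = $86

$86


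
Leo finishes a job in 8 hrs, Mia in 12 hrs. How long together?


Leo's rate: 1/8 of the job per hour
Mia's rate: 1/12 of the job per hour
Combined rate: 1/8 + 1/12 = 5/24 per hour
Time = 1 / (5/24) = 24/5 = 4.8 hours

4.8 hours


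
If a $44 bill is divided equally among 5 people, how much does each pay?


Total bill: $44
Number of people: 5
Each pays: $44 / 5 = $8.80

$8.80


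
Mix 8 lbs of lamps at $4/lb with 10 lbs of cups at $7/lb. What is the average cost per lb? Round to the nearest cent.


Cost of lamps:
8 x $4 = $32
Cost of cups:
10 x $7 = $70
Total cost: $32 + $70 = $102
Total weight: 18 lbs
Average: $102 / 18 = $5.6666... ≈ $5.67/lb

$5.67/lb


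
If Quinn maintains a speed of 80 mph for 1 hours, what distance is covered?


Use the formula: distance = speed x time
Speed = 80 mph, Time = 1 hours
80 x 1 = 80 miles

80 miles


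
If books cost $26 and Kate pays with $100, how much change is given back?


Start with the amount paid:
$100
Subtract the price:
$100 - $26 = $74

$74


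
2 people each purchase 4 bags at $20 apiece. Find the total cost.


Cost per person:
4 x $20 = $80
Group total:
2 x $80 = $160

$160


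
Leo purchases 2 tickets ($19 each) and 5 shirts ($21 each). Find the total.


Cost of tickets:
2 x $19 = $38
Cost of shirts:
5 x $21 = $105
Add both:
$38 + $105 = $143

$143


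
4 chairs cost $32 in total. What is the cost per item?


Total cost: $32
Number of items: 4
Unit price: $32 / 4 = $8

$8


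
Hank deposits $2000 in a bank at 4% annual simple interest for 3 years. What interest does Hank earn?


Use the formula I = P x R x T / 100
P x R x T = 2000 x 4 x 3 = 24000
I = 24000 / 100 = $240

$240


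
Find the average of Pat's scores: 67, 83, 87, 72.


Add the scores:
67 + 83 + 87 + 72 = 309
Divide by the number of tests:
309 / 4 = 77.25

77.25


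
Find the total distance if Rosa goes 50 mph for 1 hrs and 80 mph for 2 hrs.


Leg 1 distance:
50 x 1 = 50 miles
Leg 2 distance:
80 x 2 = 160 miles
Total distance:
50 + 160 = 210 miles

210 miles


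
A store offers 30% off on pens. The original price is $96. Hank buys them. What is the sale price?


Calculate the discount amount:
30% of $96 = $28.80
Subtract from original:
$96 - $28.80 = $67.20

$67.20


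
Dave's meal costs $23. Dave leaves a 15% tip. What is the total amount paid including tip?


Calculate the tip:
15% of $23 = $3.45
Add tip to meal cost:
$23 + $3.45 = $26.45

$26.45


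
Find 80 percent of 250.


Convert percentage to decimal:
80% = 0.8
Multiply:
250 x 0.8 = 200

200


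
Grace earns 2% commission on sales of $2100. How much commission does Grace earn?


Convert rate to decimal:
2% = 0.02
Multiply by sales:
$2100 x 0.02 = $42

$42


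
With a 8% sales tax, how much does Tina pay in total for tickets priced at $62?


Calculate the tax:
8% of $62 = $4.96
Add tax to price:
$62 + $4.96 = $66.96

$66.96


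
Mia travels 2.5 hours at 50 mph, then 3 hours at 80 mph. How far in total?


Leg 1 distance:
50 x 2.5 = 125 miles
Leg 2 distance:
80 x 3 = 240 miles
Total distance:
125 + 240 = 365 miles

365 miles


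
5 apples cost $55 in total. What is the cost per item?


Total cost: $55
Number of items: 5
Unit price: $55 / 5 = $11

$11


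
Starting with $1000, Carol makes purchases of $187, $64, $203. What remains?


Add up expenses:
$187 + $64 + $203 = $454
Subtract from budget:
$1000 - $454 = $546

$546


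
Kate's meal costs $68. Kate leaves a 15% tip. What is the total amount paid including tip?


Calculate the tip:
15% of $68 = $10.20
Add tip to meal cost:
$68 + $10.20 = $78.20

$78.20


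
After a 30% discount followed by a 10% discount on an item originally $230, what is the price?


First discount:
30% of $230 = $69
Price after first discount:
$230 - $69 = $161
Second discount:
10% of $161 = $16.10
Final price:
$161 - $16.10 = $144.90

$144.90


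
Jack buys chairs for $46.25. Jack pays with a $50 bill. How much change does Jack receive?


Start with the amount paid:
$50
Subtract the price:
$50 - $46.25 = $3.75

$3.75


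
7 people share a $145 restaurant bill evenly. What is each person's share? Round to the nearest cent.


Total bill: $145
Number of people: 7
Each pays: $145 / 7 = $20.7142... ≈ $20.71

$20.71


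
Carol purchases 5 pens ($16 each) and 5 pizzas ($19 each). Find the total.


Cost of pens:
5 x $16 = $80
Cost of pizzas:
5 x $19 = $95
Add both:
$80 + $95 = $175

$175


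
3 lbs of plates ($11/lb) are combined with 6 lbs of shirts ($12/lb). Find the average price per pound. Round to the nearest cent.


Cost of plates:
3 x $11 = $33
Cost of shirts:
6 x $12 = $72
Total cost: $33 + $72 = $105
Total weight: 9 lbs
Average: $105 / 9 = $11.6666... ≈ $11.67/lb

$11.67/lb


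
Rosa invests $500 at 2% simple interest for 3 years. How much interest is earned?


Use the formula I = P x R x T / 100
P x R x T = 500 x 2 x 3 = 3000
I = 3000 / 100 = $30

$30


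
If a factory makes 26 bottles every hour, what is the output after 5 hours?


Production rate: 26 bottles per hour
Time: 5 hours
Total: 26 x 5 = 130 bottles

130 bottles


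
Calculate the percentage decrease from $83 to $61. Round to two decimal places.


Find the absolute change:
|61 - 83| = 22
Divide by original and multiply by 100:
22 / 83 x 100 = 26.5060...% ≈ 26.51%

26.51%


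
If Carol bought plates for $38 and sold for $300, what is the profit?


Selling price = $300
Cost price = $38
Profit = selling price - cost price:
Profit = $300 - $38 = $262

$262


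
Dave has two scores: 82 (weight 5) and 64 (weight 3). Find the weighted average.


Weighted sum:
5 x 82 + 3 x 64 = 602
Total weight:
5 + 3 = 8
Weighted average:
602 / 8 = 75.25

75.25


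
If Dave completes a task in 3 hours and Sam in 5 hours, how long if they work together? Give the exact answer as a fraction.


Dave's rate: 1/3 of the job per hour
Sam's rate: 1/5 of the job per hour
Combined rate: 1/3 + 1/5 = 8/15 per hour
Time = 1 / (8/15) = 15/8 hours (≈ 1.88 hours)

15/8 hours


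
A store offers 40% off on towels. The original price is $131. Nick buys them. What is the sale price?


Calculate the discount amount:
40% of $131 = $52.40
Subtract from original:
$131 - $52.40 = $78.60

$78.60


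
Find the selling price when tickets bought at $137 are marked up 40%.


Calculate the markup amount:
40% of $137 = $54.80
Add to cost:
$137 + $54.80 = $191.80

$191.80


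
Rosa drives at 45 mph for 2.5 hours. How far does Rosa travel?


Use the formula: distance = speed x time
Speed = 45 mph, Time = 2.5 hours
45 x 2.5 = 112.5 miles

112.5 miles


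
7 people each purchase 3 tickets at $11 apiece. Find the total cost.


Cost per person:
3 x $11 = $33
Group total:
7 x $33 = $231

$231


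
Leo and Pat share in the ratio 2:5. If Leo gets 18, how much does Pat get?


Find the multiplier:
18 / 2 = 9
Apply to Pat's share:
5 x 9 = 45

45


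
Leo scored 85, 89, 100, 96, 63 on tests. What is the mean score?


Add the scores:
85 + 89 + 100 + 96 + 63 = 433
Divide by the number of tests:
433 / 5 = 86.6

86.6


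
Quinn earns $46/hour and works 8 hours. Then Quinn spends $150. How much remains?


Calculate earnings:
8 x $46 = $368
Subtract spending:
$368 - $150 = $218

$218


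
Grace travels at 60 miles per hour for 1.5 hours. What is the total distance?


Use the formula: distance = speed x time
Speed = 60 mph, Time = 1.5 hours
60 x 1.5 = 90 miles

90 miles


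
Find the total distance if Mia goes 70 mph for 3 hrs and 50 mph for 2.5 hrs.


Leg 1 distance:
70 x 3 = 210 miles
Leg 2 distance:
50 x 2.5 = 125 miles
Total distance:
210 + 125 = 335 miles

335 miles


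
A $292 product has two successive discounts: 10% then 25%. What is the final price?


First discount:
10% of $292 = $29.20
Price after first discount:
$292 - $29.20 = $262.80
Second discount:
25% of $262.80 = $65.70
Final price:
$262.80 - $65.70 = $197.10

$197.10


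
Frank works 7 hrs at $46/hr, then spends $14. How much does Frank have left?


Calculate earnings:
7 x $46 = $322
Subtract spending:
$322 - $14 = $308

$308


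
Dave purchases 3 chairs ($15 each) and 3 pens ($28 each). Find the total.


Cost of chairs:
3 x $15 = $45
Cost of pens:
3 x $28 = $84
Add both:
$45 + $84 = $129

$129


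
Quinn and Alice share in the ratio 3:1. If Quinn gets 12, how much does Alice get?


Find the multiplier:
12 / 3 = 4
Apply to Alice's share:
1 x 4 = 4

4


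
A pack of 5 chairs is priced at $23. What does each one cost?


Total cost: $23
Number of items: 5
Unit price: $23 / 5 = $4.60

$4.60


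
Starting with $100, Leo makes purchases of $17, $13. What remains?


Add up expenses:
$17 + $13 = $30
Subtract from budget:
$100 - $30 = $70

$70


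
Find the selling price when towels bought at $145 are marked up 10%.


Calculate the markup amount:
10% of $145 = $14.50
Add to cost:
$145 + $14.50 = $159.50

$159.50


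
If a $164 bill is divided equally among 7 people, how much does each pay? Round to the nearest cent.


Total bill: $164
Number of people: 7
Each pays: $164 / 7 = $23.4285... ≈ $23.43

$23.43


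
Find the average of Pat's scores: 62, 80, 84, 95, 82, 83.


Add the scores:
62 + 80 + 84 + 95 + 82 + 83 = 486
Divide by the number of tests:
486 / 6 = 81

81


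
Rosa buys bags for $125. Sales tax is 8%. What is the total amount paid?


Calculate the tax:
8% of $125 = $10
Add tax to price:
$125 + $10 = $135

$135


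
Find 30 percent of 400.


Convert percentage to decimal:
30% = 0.3
Multiply:
400 x 0.3 = 120

120


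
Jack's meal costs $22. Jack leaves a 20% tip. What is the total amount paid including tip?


Calculate the tip:
20% of $22 = $4.40
Add tip to meal cost:
$22 + $4.40 = $26.40

$26.40


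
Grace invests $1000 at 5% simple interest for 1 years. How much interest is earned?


Use the formula I = P x R x T / 100
P x R x T = 1000 x 5 x 1 = 5000
I = 5000 / 100 = $50

$50


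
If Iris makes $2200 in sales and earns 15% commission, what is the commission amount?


Convert rate to decimal:
15% = 0.15
Multiply by sales:
$2200 x 0.15 = $330

$330


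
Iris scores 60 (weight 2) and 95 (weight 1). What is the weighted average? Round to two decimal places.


Weighted sum:
2 x 60 + 1 x 95 = 215
Total weight:
2 + 1 = 3
Weighted average:
215 / 3 = 71.6666... ≈ 71.67

71.67


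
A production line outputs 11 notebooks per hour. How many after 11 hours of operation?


Production rate: 11 notebooks per hour
Time: 11 hours
Total: 11 x 11 = 121 notebooks

121 notebooks


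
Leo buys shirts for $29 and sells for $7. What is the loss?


Selling price = $7
Cost price = $29
Loss = cost price - selling price:
Loss = $29 - $7 = $22

$22


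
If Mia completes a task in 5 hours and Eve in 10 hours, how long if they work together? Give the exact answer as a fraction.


Mia's rate: 1/5 of the job per hour
Eve's rate: 1/10 of the job per hour
Combined rate: 1/5 + 1/10 = 3/10 per hour
Time = 1 / (3/10) = 10/3 hours (≈ 3.33 hours)

10/3 hours


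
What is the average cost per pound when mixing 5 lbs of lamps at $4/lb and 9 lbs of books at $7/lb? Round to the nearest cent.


Cost of lamps:
5 x $4 = $20
Cost of books:
9 x $7 = $63
Total cost: $20 + $63 = $83
Total weight: 14 lbs
Average: $83 / 14 = $5.9285... ≈ $5.93/lb

$5.93/lb


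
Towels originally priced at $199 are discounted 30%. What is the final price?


Calculate the discount amount:
30% of $199 = $59.70
Subtract from original:
$199 - $59.70 = $139.30

$139.30


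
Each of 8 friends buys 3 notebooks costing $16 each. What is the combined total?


Cost per person:
3 x $16 = $48
Group total:
8 x $48 = $384

$384


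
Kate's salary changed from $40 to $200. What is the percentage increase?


Find the absolute change:
|200 - 40| = 160
Divide by original and multiply by 100:
160 / 40 x 100 = 400%

400%


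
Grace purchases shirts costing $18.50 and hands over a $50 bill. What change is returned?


Start with the amount paid:
$50
Subtract the price:
$50 - $18.50 = $31.50

$31.50


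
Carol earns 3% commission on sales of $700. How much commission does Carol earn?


Convert rate to decimal:
3% = 0.03
Multiply by sales:
$700 x 0.03 = $21

$21


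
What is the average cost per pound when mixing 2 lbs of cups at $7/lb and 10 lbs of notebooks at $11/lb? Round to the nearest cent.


Cost of cups:
2 x $7 = $14
Cost of notebooks:
10 x $11 = $110
Total cost: $14 + $110 = $124
Total weight: 12 lbs
Average: $124 / 12 = $10.3333... ≈ $10.33/lb

$10.33/lb


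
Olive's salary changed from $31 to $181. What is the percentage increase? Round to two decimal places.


Find the absolute change:
|181 - 31| = 150
Divide by original and multiply by 100:
150 / 31 x 100 = 483.8709...% ≈ 483.87%

483.87%


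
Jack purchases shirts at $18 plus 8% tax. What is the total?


Calculate the tax:
8% of $18 = $1.44
Add tax to price:
$18 + $1.44 = $19.44

$19.44


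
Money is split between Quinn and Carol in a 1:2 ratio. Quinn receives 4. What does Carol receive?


Find the multiplier:
4 / 1 = 4
Apply to Carol's share:
2 x 4 = 8

8


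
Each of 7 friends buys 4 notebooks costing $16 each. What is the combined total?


Cost per person:
4 x $16 = $64
Group total:
7 x $64 = $448

$448


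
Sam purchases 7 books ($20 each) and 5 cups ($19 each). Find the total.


Cost of books:
7 x $20 = $140
Cost of cups:
5 x $19 = $95
Add both:
$140 + $95 = $235

$235


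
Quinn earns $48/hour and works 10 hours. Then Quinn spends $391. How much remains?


Calculate earnings:
10 x $48 = $480
Subtract spending:
$480 - $391 = $89

$89


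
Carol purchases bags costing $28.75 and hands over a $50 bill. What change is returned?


Start with the amount paid:
$50
Subtract the price:
$50 - $28.75 = $21.25

$21.25


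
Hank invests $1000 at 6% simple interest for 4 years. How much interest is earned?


Use the formula I = P x R x T / 100
P x R x T = 1000 x 6 x 4 = 24000
I = 24000 / 100 = $240

$240


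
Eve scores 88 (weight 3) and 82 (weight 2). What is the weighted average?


Weighted sum:
3 x 88 + 2 x 82 = 428
Total weight:
3 + 2 = 5
Weighted average:
428 / 5 = 85.6

85.6


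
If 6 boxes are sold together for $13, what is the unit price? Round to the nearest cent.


Total cost: $13
Number of items: 6
Unit price: $13 / 6 = $2.1666... ≈ $2.17

$2.17


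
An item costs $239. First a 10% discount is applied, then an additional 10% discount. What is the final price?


First discount:
10% of $239 = $23.90
Price after first discount:
$239 - $23.90 = $215.10
Second discount:
10% of $215.10 = $21.51
Final price:
$215.10 - $21.51 = $193.59

$193.59


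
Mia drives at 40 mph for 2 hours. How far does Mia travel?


Use the formula: distance = speed x time
Speed = 40 mph, Time = 2 hours
40 x 2 = 80 miles

80 miles


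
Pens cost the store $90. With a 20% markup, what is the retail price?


Calculate the markup amount:
20% of $90 = $18
Add to cost:
$90 + $18 = $108

$108


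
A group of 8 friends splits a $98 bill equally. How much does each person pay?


Total bill: $98
Number of people: 8
Each pays: $98 / 8 = $12.25

$12.25


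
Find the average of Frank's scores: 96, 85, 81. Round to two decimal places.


Add the scores:
96 + 85 + 81 = 262
Divide by the number of tests:
262 / 3 = 87.3333... ≈ 87.33

87.33


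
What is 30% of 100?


Convert percentage to decimal:
30% = 0.3
Multiply:
100 x 0.3 = 30

30


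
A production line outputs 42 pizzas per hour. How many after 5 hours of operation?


Production rate: 42 pizzas per hour
Time: 5 hours
Total: 42 x 5 = 210 pizzas

210 pizzas


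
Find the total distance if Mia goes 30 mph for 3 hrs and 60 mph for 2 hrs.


Leg 1 distance:
30 x 3 = 90 miles
Leg 2 distance:
60 x 2 = 120 miles
Total distance:
90 + 120 = 210 miles

210 miles


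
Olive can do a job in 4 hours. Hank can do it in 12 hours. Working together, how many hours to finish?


Olive's rate: 1/4 of the job per hour
Hank's rate: 1/12 of the job per hour
Combined rate: 1/4 + 1/12 = 1/3 per hour
Time = 1 / (1/3) = 3 hours

3 hours


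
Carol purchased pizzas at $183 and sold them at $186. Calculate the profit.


Selling price = $186
Cost price = $183
Profit = selling price - cost price:
Profit = $186 - $183 = $3

$3


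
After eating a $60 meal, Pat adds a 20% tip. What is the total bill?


Calculate the tip:
20% of $60 = $12
Add tip to meal cost:
$60 + $12 = $72

$72


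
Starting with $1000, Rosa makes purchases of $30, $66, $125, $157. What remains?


Add up expenses:
$30 + $66 + $125 + $157 = $378
Subtract from budget:
$1000 - $378 = $622

$622


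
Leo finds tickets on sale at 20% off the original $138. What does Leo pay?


Calculate the discount amount:
20% of $138 = $27.60
Subtract from original:
$138 - $27.60 = $110.40

$110.40


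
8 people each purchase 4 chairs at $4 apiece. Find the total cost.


Cost per person:
4 x $4 = $16
Group total:
8 x $16 = $128

$128


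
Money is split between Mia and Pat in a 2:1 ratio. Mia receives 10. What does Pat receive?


Find the multiplier:
10 / 2 = 5
Apply to Pat's share:
1 x 5 = 5

5


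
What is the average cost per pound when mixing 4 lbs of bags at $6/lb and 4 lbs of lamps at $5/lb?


Cost of bags:
4 x $6 = $24
Cost of lamps:
4 x $5 = $20
Total cost: $24 + $20 = $44
Total weight: 8 lbs
Average: $44 / 8 = $5.50/lb

$5.50/lb


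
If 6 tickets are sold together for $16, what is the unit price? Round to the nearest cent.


Total cost: $16
Number of items: 6
Unit price: $16 / 6 = $2.6666... ≈ $2.67

$2.67


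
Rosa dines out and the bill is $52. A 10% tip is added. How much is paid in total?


Calculate the tip:
10% of $52 = $5.20
Add tip to meal cost:
$52 + $5.20 = $57.20

$57.20


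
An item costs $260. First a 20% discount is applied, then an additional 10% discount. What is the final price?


First discount:
20% of $260 = $52
Price after first discount:
$260 - $52 = $208
Second discount:
10% of $208 = $20.80
Final price:
$208 - $20.80 = $187.20

$187.20


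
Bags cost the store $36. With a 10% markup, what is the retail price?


Calculate the markup amount:
10% of $36 = $3.60
Add to cost:
$36 + $3.60 = $39.60

$39.60


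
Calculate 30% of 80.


Convert percentage to decimal:
30% = 0.3
Multiply:
80 x 0.3 = 24

24


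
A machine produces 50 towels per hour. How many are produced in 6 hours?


Production rate: 50 towels per hour
Time: 6 hours
Total: 50 x 6 = 300 towels

300 towels


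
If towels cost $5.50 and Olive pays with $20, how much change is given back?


Start with the amount paid:
$20
Subtract the price:
$20 - $5.50 = $14.50

$14.50


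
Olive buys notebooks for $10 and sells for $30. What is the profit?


Selling price = $30
Cost price = $10
Profit = selling price - cost price:
Profit = $30 - $10 = $20

$20


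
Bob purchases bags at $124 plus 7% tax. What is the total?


Calculate the tax:
7% of $124 = $8.68
Add tax to price:
$124 + $8.68 = $132.68

$132.68


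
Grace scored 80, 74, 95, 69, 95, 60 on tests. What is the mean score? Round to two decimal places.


Add the scores:
80 + 74 + 95 + 69 + 95 + 60 = 473
Divide by the number of tests:
473 / 6 = 78.8333... ≈ 78.83

78.83


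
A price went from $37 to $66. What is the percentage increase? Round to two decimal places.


Find the absolute change:
|66 - 37| = 29
Divide by original and multiply by 100:
29 / 37 x 100 = 78.3783...% ≈ 78.38%

78.38%


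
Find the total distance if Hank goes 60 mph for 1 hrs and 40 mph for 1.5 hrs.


Leg 1 distance:
60 x 1 = 60 miles
Leg 2 distance:
40 x 1.5 = 60 miles
Total distance:
60 + 60 = 120 miles

120 miles


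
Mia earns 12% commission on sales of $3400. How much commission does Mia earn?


Convert rate to decimal:
12% = 0.12
Multiply by sales:
$3400 x 0.12 = $408

$408


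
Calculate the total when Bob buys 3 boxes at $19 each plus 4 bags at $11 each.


Cost of boxes:
3 x $19 = $57
Cost of bags:
4 x $11 = $44
Add both:
$57 + $44 = $101

$101


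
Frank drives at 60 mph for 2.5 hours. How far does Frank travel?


Use the formula: distance = speed x time
Speed = 60 mph, Time = 2.5 hours
60 x 2.5 = 150 miles

150 miles


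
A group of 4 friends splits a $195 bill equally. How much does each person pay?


Total bill: $195
Number of people: 4
Each pays: $195 / 4 = $48.75

$48.75


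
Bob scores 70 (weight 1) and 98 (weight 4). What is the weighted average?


Weighted sum:
1 x 70 + 4 x 98 = 462
Total weight:
1 + 4 = 5
Weighted average:
462 / 5 = 92.4

92.4


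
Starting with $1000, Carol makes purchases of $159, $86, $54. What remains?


Add up expenses:
$159 + $86 + $54 = $299
Subtract from budget:
$1000 - $299 = $701

$701


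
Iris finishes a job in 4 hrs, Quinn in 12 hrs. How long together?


Iris's rate: 1/4 of the job per hour
Quinn's rate: 1/12 of the job per hour
Combined rate: 1/4 + 1/12 = 1/3 per hour
Time = 1 / (1/3) = 3 hours

3 hours


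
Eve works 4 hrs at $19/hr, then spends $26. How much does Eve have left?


Calculate earnings:
4 x $19 = $76
Subtract spending:
$76 - $26 = $50

$50


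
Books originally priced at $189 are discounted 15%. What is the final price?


Calculate the discount amount:
15% of $189 = $28.35
Subtract from original:
$189 - $28.35 = $160.65

$160.65


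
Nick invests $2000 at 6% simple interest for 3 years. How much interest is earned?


Use the formula I = P x R x T / 100
P x R x T = 2000 x 6 x 3 = 36000
I = 36000 / 100 = $360

$360


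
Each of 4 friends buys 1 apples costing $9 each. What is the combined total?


Cost per person:
1 x $9 = $9
Group total:
4 x $9 = $36

$36


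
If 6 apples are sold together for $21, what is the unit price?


Total cost: $21
Number of items: 6
Unit price: $21 / 6 = $3.50

$3.50


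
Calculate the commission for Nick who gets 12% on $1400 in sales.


Convert rate to decimal:
12% = 0.12
Multiply by sales:
$1400 x 0.12 = $168

$168


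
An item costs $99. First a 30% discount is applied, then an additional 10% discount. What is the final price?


First discount:
30% of $99 = $29.70
Price after first discount:
$99 - $29.70 = $69.30
Second discount:
10% of $69.30 = $6.93
Final price:
$69.30 - $6.93 = $62.37

$62.37


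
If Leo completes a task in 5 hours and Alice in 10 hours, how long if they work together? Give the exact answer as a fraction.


Leo's rate: 1/5 of the job per hour
Alice's rate: 1/10 of the job per hour
Combined rate: 1/5 + 1/10 = 3/10 per hour
Time = 1 / (3/10) = 10/3 hours (≈ 3.33 hours)

10/3 hours


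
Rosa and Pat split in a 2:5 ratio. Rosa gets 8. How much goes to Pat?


Find the multiplier:
8 / 2 = 4
Apply to Pat's share:
5 x 4 = 20

20


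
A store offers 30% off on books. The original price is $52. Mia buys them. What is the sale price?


Calculate the discount amount:
30% of $52 = $15.60
Subtract from original:
$52 - $15.60 = $36.40

$36.40


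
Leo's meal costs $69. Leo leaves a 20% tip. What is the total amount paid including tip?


Calculate the tip:
20% of $69 = $13.80
Add tip to meal cost:
$69 + $13.80 = $82.80

$82.80


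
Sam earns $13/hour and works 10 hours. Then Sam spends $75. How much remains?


Calculate earnings:
10 x $13 = $130
Subtract spending:
$130 - $75 = $55

$55


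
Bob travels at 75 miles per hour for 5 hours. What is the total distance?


Use the formula: distance = speed x time
Speed = 75 mph, Time = 5 hours
75 x 5 = 375 miles

375 miles


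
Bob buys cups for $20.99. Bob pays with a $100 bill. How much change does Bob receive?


Start with the amount paid:
$100
Subtract the price:
$100 - $20.99 = $79.01

$79.01


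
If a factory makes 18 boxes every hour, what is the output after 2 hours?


Production rate: 18 boxes per hour
Time: 2 hours
Total: 18 x 2 = 36 boxes

36 boxes


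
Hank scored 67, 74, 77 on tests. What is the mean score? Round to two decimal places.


Add the scores:
67 + 74 + 77 = 218
Divide by the number of tests:
218 / 3 = 72.6666... ≈ 72.67

72.67


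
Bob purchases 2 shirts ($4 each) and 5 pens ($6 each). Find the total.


Cost of shirts:
2 x $4 = $8
Cost of pens:
5 x $6 = $30
Add both:
$8 + $30 = $38

$38


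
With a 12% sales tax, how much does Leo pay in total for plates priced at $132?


Calculate the tax:
12% of $132 = $15.84
Add tax to price:
$132 + $15.84 = $147.84

$147.84


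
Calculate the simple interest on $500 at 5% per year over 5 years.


Use the formula I = P x R x T / 100
P x R x T = 500 x 5 x 5 = 12500
I = 12500 / 100 = $125

$125


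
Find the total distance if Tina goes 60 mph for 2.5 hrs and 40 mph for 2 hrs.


Leg 1 distance:
60 x 2.5 = 150 miles
Leg 2 distance:
40 x 2 = 80 miles
Total distance:
150 + 80 = 230 miles

230 miles


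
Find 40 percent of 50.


Convert percentage to decimal:
40% = 0.4
Multiply:
50 x 0.4 = 20

20


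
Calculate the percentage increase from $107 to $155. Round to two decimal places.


Find the absolute change:
|155 - 107| = 48
Divide by original and multiply by 100:
48 / 107 x 100 = 44.8598...% ≈ 44.86%

44.86%


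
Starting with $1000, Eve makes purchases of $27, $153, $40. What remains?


Add up expenses:
$27 + $153 + $40 = $220
Subtract from budget:
$1000 - $220 = $780

$780


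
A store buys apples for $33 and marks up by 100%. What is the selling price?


Calculate the markup amount:
100% of $33 = $33
Add to cost:
$33 + $33 = $66

$66


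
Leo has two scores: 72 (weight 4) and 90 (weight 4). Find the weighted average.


Weighted sum:
4 x 72 + 4 x 90 = 648
Total weight:
4 + 4 = 8
Weighted average:
648 / 8 = 81

81


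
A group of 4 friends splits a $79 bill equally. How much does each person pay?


Total bill: $79
Number of people: 4
Each pays: $79 / 4 = $19.75

$19.75


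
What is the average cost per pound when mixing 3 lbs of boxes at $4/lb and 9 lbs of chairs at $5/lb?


Cost of boxes:
3 x $4 = $12
Cost of chairs:
9 x $5 = $45
Total cost: $12 + $45 = $57
Total weight: 12 lbs
Average: $57 / 12 = $4.75/lb

$4.75/lb


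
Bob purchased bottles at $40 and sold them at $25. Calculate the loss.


Selling price = $25
Cost price = $40
Loss = cost price - selling price:
Loss = $40 - $25 = $15

$15


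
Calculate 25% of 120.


Convert percentage to decimal:
25% = 0.25
Multiply:
120 x 0.25 = 30

30


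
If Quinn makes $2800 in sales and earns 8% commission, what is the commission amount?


Convert rate to decimal:
8% = 0.08
Multiply by sales:
$2800 x 0.08 = $224

$224


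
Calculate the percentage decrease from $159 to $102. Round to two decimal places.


Find the absolute change:
|102 - 159| = 57
Divide by original and multiply by 100:
57 / 159 x 100 = 35.8490...% ≈ 35.85%

35.85%


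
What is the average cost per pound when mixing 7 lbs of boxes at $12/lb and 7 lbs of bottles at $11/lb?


Cost of boxes:
7 x $12 = $84
Cost of bottles:
7 x $11 = $77
Total cost: $84 + $77 = $161
Total weight: 14 lbs
Average: $161 / 14 = $11.50/lb

$11.50/lb


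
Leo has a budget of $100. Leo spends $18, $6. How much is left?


Add up expenses:
$18 + $6 = $24
Subtract from budget:
$100 - $24 = $76

$76


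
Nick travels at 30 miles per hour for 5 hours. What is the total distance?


Use the formula: distance = speed x time
Speed = 30 mph, Time = 5 hours
30 x 5 = 150 miles

150 miles


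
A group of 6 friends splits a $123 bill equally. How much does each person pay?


Total bill: $123
Number of people: 6
Each pays: $123 / 6 = $20.50

$20.50


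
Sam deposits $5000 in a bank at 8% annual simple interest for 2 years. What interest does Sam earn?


Use the formula I = P x R x T / 100
P x R x T = 5000 x 8 x 2 = 80000
I = 80000 / 100 = $800

$800


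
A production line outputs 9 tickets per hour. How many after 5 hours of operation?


Production rate: 9 tickets per hour
Time: 5 hours
Total: 9 x 5 = 45 tickets

45 tickets


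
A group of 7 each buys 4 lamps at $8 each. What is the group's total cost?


Cost per person:
4 x $8 = $32
Group total:
7 x $32 = $224

$224


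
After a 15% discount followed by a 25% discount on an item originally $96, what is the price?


First discount:
15% of $96 = $14.40
Price after first discount:
$96 - $14.40 = $81.60
Second discount:
25% of $81.60 = $20.40
Final price:
$81.60 - $20.40 = $61.20

$61.20


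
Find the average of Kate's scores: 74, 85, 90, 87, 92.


Add the scores:
74 + 85 + 90 + 87 + 92 = 428
Divide by the number of tests:
428 / 5 = 85.6

85.6


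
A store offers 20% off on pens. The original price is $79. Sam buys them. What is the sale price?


Calculate the discount amount:
20% of $79 = $15.80
Subtract from original:
$79 - $15.80 = $63.20

$63.20


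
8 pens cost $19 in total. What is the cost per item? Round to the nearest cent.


Total cost: $19
Number of items: 8
Unit price: $19 / 8 = $2.375 ≈ $2.38

$2.38


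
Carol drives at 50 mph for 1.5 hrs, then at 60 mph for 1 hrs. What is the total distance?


Leg 1 distance:
50 x 1.5 = 75 miles
Leg 2 distance:
60 x 1 = 60 miles
Total distance:
75 + 60 = 135 miles

135 miles


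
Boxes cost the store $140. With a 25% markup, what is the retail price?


Calculate the markup amount:
25% of $140 = $35
Add to cost:
$140 + $35 = $175

$175


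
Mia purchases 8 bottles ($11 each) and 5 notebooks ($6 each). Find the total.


Cost of bottles:
8 x $11 = $88
Cost of notebooks:
5 x $6 = $30
Add both:
$88 + $30 = $118

$118


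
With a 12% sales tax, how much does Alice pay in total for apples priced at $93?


Calculate the tax:
12% of $93 = $11.16
Add tax to price:
$93 + $11.16 = $104.16

$104.16


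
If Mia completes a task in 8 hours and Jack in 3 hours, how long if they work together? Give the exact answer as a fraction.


Mia's rate: 1/8 of the job per hour
Jack's rate: 1/3 of the job per hour
Combined rate: 1/8 + 1/3 = 11/24 per hour
Time = 1 / (11/24) = 24/11 hours (≈ 2.18 hours)

24/11 hours


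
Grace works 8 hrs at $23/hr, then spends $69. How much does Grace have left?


Calculate earnings:
8 x $23 = $184
Subtract spending:
$184 - $69 = $115

$115


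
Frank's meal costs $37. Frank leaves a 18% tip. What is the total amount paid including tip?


Calculate the tip:
18% of $37 = $6.66
Add tip to meal cost:
$37 + $6.66 = $43.66

$43.66


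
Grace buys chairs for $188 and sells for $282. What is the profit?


Selling price = $282
Cost price = $188
Profit = selling price - cost price:
Profit = $282 - $188 = $94

$94


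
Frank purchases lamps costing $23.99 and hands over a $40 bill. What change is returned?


Start with the amount paid:
$40
Subtract the price:
$40 - $23.99 = $16.01

$16.01


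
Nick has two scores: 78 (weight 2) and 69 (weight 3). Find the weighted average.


Weighted sum:
2 x 78 + 3 x 69 = 363
Total weight:
2 + 3 = 5
Weighted average:
363 / 5 = 72.6

72.6


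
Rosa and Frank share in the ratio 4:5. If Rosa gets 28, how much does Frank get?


Find the multiplier:
28 / 4 = 7
Apply to Frank's share:
5 x 7 = 35

35


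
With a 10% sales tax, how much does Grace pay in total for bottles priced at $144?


Calculate the tax:
10% of $144 = $14.40
Add tax to price:
$144 + $14.40 = $158.40

$158.40


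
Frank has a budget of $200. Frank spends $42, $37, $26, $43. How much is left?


Add up expenses:
$42 + $37 + $26 + $43 = $148
Subtract from budget:
$200 - $148 = $52

$52


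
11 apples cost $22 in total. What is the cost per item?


Total cost: $22
Number of items: 11
Unit price: $22 / 11 = $2

$2


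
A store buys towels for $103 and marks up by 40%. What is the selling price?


Calculate the markup amount:
40% of $103 = $41.20
Add to cost:
$103 + $41.20 = $144.20

$144.20


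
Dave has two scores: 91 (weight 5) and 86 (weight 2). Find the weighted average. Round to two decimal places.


Weighted sum:
5 x 91 + 2 x 86 = 627
Total weight:
5 + 2 = 7
Weighted average:
627 / 7 = 89.5714... ≈ 89.57

89.57


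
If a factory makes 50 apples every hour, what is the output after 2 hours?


Production rate: 50 apples per hour
Time: 2 hours
Total: 50 x 2 = 100 apples

100 apples


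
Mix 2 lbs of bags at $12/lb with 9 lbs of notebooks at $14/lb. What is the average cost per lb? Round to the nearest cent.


Cost of bags:
2 x $12 = $24
Cost of notebooks:
9 x $14 = $126
Total cost: $24 + $126 = $150
Total weight: 11 lbs
Average: $150 / 11 = $13.6363... ≈ $13.64/lb

$13.64/lb


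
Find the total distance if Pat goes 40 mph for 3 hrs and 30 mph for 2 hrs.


Leg 1 distance:
40 x 3 = 120 miles
Leg 2 distance:
30 x 2 = 60 miles
Total distance:
120 + 60 = 180 miles

180 miles


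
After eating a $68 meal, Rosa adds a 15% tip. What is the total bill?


Calculate the tip:
15% of $68 = $10.20
Add tip to meal cost:
$68 + $10.20 = $78.20

$78.20


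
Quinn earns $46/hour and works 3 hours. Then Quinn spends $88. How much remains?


Calculate earnings:
3 x $46 = $138
Subtract spending:
$138 - $88 = $50

$50


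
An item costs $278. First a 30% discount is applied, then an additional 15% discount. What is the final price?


First discount:
30% of $278 = $83.40
Price after first discount:
$278 - $83.40 = $194.60
Second discount:
15% of $194.60 = $29.19
Final price:
$194.60 - $29.19 = $165.41

$165.41


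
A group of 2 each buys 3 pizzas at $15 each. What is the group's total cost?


Cost per person:
3 x $15 = $45
Group total:
2 x $45 = $90

$90


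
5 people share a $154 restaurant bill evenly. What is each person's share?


Total bill: $154
Number of people: 5
Each pays: $154 / 5 = $30.80

$30.80


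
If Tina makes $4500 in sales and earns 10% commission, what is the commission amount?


Convert rate to decimal:
10% = 0.1
Multiply by sales:
$4500 x 0.1 = $450

$450


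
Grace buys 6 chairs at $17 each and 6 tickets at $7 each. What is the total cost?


Cost of chairs:
6 x $17 = $102
Cost of tickets:
6 x $7 = $42
Add both:
$102 + $42 = $144

$144


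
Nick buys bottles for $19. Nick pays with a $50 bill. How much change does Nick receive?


Start with the amount paid:
$50
Subtract the price:
$50 - $19 = $31

$31


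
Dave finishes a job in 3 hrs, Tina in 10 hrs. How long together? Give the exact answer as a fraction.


Dave's rate: 1/3 of the job per hour
Tina's rate: 1/10 of the job per hour
Combined rate: 1/3 + 1/10 = 13/30 per hour
Time = 1 / (13/30) = 30/13 hours (≈ 2.31 hours)

30/13 hours


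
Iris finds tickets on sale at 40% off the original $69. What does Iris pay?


Calculate the discount amount:
40% of $69 = $27.60
Subtract from original:
$69 - $27.60 = $41.40

$41.40


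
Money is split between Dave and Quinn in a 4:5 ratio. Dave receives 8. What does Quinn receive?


Find the multiplier:
8 / 4 = 2
Apply to Quinn's share:
5 x 2 = 10

10


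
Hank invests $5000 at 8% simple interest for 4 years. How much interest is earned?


Use the formula I = P x R x T / 100
P x R x T = 5000 x 8 x 4 = 160000
I = 160000 / 100 = $1600

$1600


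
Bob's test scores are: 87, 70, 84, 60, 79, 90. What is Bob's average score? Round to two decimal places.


Add the scores:
87 + 70 + 84 + 60 + 79 + 90 = 470
Divide by the number of tests:
470 / 6 = 78.3333... ≈ 78.33

78.33


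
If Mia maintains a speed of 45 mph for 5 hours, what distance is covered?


Use the formula: distance = speed x time
Speed = 45 mph, Time = 5 hours
45 x 5 = 225 miles

225 miles


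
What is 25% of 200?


Convert percentage to decimal:
25% = 0.25
Multiply:
200 x 0.25 = 50

50


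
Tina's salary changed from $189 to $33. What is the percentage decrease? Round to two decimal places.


Find the absolute change:
|33 - 189| = 156
Divide by original and multiply by 100:
156 / 189 x 100 = 82.5396...% ≈ 82.54%

82.54%


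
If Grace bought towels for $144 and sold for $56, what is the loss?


Selling price = $56
Cost price = $144
Loss = cost price - selling price:
Loss = $144 - $56 = $88

$88


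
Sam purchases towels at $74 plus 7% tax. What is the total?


Calculate the tax:
7% of $74 = $5.18
Add tax to price:
$74 + $5.18 = $79.18

$79.18


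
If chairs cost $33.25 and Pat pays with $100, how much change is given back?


Start with the amount paid:
$100
Subtract the price:
$100 - $33.25 = $66.75

$66.75


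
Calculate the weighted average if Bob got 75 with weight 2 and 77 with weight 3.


Weighted sum:
2 x 75 + 3 x 77 = 381
Total weight:
2 + 3 = 5
Weighted average:
381 / 5 = 76.2

76.2


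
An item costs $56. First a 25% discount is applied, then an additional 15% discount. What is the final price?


First discount:
25% of $56 = $14
Price after first discount:
$56 - $14 = $42
Second discount:
15% of $42 = $6.30
Final price:
$42 - $6.30 = $35.70

$35.70


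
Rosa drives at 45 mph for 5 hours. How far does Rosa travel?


Use the formula: distance = speed x time
Speed = 45 mph, Time = 5 hours
45 x 5 = 225 miles

225 miles


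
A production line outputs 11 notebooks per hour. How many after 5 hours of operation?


Production rate: 11 notebooks per hour
Time: 5 hours
Total: 11 x 5 = 55 notebooks

55 notebooks


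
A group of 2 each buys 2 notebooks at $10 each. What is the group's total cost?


Cost per person:
2 x $10 = $20
Group total:
2 x $20 = $40

$40


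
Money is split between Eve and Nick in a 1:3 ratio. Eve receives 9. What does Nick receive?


Find the multiplier:
9 / 1 = 9
Apply to Nick's share:
3 x 9 = 27

27


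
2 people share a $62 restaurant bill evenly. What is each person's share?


Total bill: $62
Number of people: 2
Each pays: $62 / 2 = $31

$31


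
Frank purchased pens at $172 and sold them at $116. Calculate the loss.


Selling price = $116
Cost price = $172
Loss = cost price - selling price:
Loss = $172 - $116 = $56

$56


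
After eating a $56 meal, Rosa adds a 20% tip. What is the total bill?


Calculate the tip:
20% of $56 = $11.20
Add tip to meal cost:
$56 + $11.20 = $67.20

$67.20
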